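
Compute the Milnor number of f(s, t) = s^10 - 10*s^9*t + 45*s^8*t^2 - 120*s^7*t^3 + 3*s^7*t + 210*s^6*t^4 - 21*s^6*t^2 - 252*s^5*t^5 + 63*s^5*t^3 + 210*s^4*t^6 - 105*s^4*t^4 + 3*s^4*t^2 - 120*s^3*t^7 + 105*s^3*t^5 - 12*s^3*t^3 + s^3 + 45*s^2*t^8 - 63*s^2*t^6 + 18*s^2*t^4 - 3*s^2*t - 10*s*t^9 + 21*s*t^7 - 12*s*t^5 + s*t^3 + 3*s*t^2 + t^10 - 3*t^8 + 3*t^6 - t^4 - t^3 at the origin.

7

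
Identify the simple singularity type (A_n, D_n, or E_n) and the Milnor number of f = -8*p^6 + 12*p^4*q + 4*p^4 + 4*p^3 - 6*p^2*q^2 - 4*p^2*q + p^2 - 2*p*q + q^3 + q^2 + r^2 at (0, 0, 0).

Type A2, Milnor number mu = 2.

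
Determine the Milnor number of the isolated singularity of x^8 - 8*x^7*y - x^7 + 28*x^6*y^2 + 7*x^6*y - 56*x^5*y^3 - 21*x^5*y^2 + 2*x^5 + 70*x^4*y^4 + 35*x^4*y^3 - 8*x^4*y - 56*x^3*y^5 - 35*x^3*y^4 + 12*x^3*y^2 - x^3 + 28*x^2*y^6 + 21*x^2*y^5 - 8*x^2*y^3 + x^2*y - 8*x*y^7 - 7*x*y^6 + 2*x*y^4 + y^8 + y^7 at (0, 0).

9

The Hessian of f at 0 is [[0, 0], [0, 0]] with rank 0, so corank 2. A Groebner basis of the Jacobian ideal J(f) in C{x,y} is {x^2*y^2, 8*x^2*y + x^2 + x*y^3, 32*x^2*y + 3*x^2 + x*y + y^4, x^3}; counting standard monomials gives mu = 9. Corank 2; j^3 = -x^2*(x - y) has shape L^2 M (L != M), so D-series; mu = 9 gives D_9.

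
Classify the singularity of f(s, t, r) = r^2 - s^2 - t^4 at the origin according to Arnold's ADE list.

A3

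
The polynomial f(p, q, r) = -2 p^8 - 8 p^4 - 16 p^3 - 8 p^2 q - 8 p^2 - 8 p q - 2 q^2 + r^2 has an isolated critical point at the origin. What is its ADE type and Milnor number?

Type A_{7}, Milnor number mu = 7.

The Hessian of f at 0 has rank 2. Corank 1: A-series; mu = 7 gives A_7.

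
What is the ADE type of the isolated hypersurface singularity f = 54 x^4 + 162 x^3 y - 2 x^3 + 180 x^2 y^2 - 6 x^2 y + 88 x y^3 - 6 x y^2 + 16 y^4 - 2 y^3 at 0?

The Hessian of f at 0 has rank 0. Corank 2; j^3 = -2*(x + y)^3 is a perfect cube, so E-series; the 4-jet and mu = 7 give E_7.

E7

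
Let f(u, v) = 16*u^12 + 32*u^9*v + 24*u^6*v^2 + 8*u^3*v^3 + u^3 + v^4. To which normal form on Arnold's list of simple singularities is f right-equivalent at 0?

The Hessian of f at 0 has rank 0. Corank 2; j^3 = u^3 is a perfect cube, so E-series; the 4-jet and mu = 6 give E_6.

E_6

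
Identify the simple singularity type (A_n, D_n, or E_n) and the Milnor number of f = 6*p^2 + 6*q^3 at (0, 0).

The Hessian of f at 0 has rank 1. Corank 1: A-series; mu = 2 gives A_2.

Type A_{2}, Milnor number mu = 2.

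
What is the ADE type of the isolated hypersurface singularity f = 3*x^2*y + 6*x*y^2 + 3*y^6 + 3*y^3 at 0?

D_{7}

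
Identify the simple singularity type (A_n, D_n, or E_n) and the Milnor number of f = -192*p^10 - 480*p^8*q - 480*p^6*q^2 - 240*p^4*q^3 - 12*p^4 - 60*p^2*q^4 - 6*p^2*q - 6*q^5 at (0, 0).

The Hessian of f at 0 is [[0, 0], [0, 0]] with rank 0, so corank 2. A Groebner basis of the Jacobian ideal J(f) in C{p,q} is {p^2/5 + q^4, p^3, p*q}; counting standard monomials gives mu = 6. Corank 2; j^3 = -6*p^2*q has shape L^2 M (L != M), so D-series; mu = 6 gives D_6.

Type D_{6}, Milnor number mu = 6.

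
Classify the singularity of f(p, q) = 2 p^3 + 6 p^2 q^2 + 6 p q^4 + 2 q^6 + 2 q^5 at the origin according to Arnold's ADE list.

The Hessian of f at 0 is [[0, 0], [0, 0]] with rank 0, so corank 2. A Groebner basis of the Jacobian ideal J(f) in C{p,q} is {q^4, p^3, p^2/2 + p*q^2}; counting standard monomials gives mu = 8. Corank 2; j^3 = 2*p^3 is a perfect cube, so E-series; the 5-jet and mu = 8 give E_8.

E8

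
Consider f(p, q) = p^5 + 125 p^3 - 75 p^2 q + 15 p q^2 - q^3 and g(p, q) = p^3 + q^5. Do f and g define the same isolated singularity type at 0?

Yes.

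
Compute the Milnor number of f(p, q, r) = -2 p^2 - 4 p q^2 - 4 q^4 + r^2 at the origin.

3

The Hessian of f at 0 is [[-4, 0, 0], [0, 0, 0], [0, 0, 2]] with rank 2, so corank 1. A Groebner basis of the Jacobian ideal J(f) in C{p,q,r} is {p^2, p*q, p + q^2, r}; counting standard monomials gives mu = 3. Corank 1: A-series; mu = 3 gives A_3.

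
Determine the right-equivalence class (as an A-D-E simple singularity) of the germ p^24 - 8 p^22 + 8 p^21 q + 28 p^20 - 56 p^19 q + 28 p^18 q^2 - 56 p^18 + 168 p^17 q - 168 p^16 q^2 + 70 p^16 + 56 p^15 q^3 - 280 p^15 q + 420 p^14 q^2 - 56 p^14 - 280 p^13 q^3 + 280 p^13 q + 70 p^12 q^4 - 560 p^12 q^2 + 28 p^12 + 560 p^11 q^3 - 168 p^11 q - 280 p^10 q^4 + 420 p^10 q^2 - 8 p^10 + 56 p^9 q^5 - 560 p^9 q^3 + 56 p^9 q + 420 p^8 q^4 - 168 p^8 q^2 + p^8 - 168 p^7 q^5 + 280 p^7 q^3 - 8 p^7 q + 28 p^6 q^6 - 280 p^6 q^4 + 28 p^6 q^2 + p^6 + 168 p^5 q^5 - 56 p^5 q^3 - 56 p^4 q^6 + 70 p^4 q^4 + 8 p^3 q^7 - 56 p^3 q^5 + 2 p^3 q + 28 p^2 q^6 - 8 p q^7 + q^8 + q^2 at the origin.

A_{7}

The Hessian of f at 0 is [[0, 0], [0, 2]] with rank 1, so corank 1. A Groebner basis of the Jacobian ideal J(f) in C{p,q} is {p^3 + q, p*q^2, q^3}; counting standard monomials gives mu = 7. Corank 1: A-series; mu = 7 gives A_7.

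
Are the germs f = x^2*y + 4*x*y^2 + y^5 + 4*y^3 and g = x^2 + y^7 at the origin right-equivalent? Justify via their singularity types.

No.

The Hessian of f at 0 has rank 0. Corank 2; j^3 = y*(x + 2*y)^2 has shape L^2 M (L != M), so D-series; mu = 6 gives D_6. The Hessian of g at 0 has rank 1. Corank 1: A-series; mu = 6 gives A_6. f is D_6 but g is A_6, hence not right-equivalent.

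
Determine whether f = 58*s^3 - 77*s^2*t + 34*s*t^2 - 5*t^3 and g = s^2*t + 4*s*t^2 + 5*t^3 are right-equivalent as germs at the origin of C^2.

The Hessian of f at 0 is [[0, 0], [0, 0]] with rank 0, so corank 2. A Groebner basis of the Jacobian ideal J(f) in C{s,t} is {t^3, s^2 - t^2/13, s*t - 4*t^2/13}; counting standard monomials gives mu = 4. Corank 2; j^3 = (2*s - t)*(29*s^2 - 24*s*t + 5*t^2) splits into three distinct lines over C (the quadratic factor has nonzero discriminant), so D_4. The Hessian of g at 0 is [[0, 0], [0, 0]] with rank 0, so corank 2. A Groebner basis of the Jacobian ideal J(g) in C{s,t} is {t^3, s^2 - t^2, s*t + 2*t^2}; counting standard monomials gives mu = 4. Corank 2; j^3 = t*(s^2 + 4*s*t + 5*t^2) splits into three distinct lines over C (the quadratic factor has nonzero discriminant), so D_4. Both have type D_4, hence right-equivalent.

Yes.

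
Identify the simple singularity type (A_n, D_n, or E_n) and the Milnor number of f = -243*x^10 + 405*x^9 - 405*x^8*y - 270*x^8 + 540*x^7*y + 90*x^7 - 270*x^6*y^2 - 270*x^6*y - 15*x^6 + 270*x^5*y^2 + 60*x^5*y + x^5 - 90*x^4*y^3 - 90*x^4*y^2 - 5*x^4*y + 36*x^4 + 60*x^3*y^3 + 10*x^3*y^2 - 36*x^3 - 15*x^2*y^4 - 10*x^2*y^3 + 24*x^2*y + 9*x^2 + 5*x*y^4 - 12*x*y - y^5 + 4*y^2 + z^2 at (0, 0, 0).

The Hessian of f at 0 has rank 2. Corank 1: A-series; mu = 4 gives A_4.

Type A_{4}, Milnor number mu = 4.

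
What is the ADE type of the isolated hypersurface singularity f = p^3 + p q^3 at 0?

The Hessian of f at 0 is [[0, 0], [0, 0]] with rank 0, so corank 2. A Groebner basis of the Jacobian ideal J(f) in C{p,q} is {p^3, p*q^2, 3*p^2 + q^3}; counting standard monomials gives mu = 7. Corank 2; j^3 = p^3 is a perfect cube, so E-series; the 4-jet and mu = 7 give E_7.

E7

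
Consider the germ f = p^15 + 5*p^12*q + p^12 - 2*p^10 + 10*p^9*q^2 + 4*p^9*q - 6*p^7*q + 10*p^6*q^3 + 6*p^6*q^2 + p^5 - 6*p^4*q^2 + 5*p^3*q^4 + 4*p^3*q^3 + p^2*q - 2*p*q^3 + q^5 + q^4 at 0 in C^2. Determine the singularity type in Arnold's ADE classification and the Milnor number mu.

Type D_5, Milnor number mu = 5.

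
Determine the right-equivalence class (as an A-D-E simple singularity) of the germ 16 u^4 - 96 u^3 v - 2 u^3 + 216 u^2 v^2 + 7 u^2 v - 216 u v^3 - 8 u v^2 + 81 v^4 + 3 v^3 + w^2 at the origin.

D_{5}

The Hessian of f at 0 has rank 1. Corank 2; j^3 = -(u - v)^2*(2*u - 3*v) has shape L^2 M (L != M), so D-series; mu = 5 gives D_5.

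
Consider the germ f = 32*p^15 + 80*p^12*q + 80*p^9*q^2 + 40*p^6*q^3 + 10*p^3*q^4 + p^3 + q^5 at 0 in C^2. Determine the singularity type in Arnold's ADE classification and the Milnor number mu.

Type E_{8}, Milnor number mu = 8.

The Hessian of f at 0 is [[0, 0], [0, 0]] with rank 0, so corank 2. A Groebner basis of the Jacobian ideal J(f) in C{p,q} is {q^4, p^2}; counting standard monomials gives mu = 8. Corank 2; j^3 = p^3 is a perfect cube, so E-series; the 5-jet and mu = 8 give E_8.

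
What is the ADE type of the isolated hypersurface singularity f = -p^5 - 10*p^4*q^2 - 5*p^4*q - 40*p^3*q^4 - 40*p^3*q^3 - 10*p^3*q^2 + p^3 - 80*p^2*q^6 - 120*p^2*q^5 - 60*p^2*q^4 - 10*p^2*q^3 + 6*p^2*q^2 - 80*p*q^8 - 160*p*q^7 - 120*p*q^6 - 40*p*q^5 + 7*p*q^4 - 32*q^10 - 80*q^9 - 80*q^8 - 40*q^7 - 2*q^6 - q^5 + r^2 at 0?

E8

The Hessian of f at 0 has rank 1. Corank 2; j^3 = p^3 is a perfect cube, so E-series; the 5-jet and mu = 8 give E_8.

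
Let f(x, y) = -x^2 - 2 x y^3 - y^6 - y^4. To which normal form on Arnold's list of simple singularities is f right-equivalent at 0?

The Hessian of f at 0 has rank 1. Corank 1: A-series; mu = 3 gives A_3.

A_3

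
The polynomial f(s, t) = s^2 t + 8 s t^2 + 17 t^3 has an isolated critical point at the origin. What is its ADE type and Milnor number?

The Hessian of f at 0 is [[0, 0], [0, 0]] with rank 0, so corank 2. A Groebner basis of the Jacobian ideal J(f) in C{s,t} is {t^3, s^2 - 13*t^2, s*t + 4*t^2}; counting standard monomials gives mu = 4. Corank 2; j^3 = t*(s^2 + 8*s*t + 17*t^2) splits into three distinct lines over C (the quadratic factor has nonzero discriminant), so D_4.

Type D4, Milnor number mu = 4.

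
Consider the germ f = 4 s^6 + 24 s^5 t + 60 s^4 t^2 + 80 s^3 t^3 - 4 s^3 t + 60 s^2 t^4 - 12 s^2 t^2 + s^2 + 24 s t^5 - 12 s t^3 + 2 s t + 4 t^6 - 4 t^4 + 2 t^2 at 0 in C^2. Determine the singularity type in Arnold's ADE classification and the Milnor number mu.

Type A_1, Milnor number mu = 1.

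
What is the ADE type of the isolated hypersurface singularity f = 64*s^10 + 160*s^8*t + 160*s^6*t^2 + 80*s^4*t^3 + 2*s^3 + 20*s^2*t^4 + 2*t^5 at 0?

The Hessian of f at 0 is [[0, 0], [0, 0]] with rank 0, so corank 2. A Groebner basis of the Jacobian ideal J(f) in C{s,t} is {t^4, s^2}; counting standard monomials gives mu = 8. Corank 2; j^3 = 2*s^3 is a perfect cube, so E-series; the 5-jet and mu = 8 give E_8.

E8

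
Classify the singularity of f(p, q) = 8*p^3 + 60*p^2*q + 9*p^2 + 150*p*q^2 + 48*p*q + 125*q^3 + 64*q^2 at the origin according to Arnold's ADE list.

A_{2}

The Hessian of f at 0 is [[18, 48], [48, 128]] with rank 1, so corank 1. A Groebner basis of the Jacobian ideal J(f) in C{p,q} is {q^2, p + 8*q/3}; counting standard monomials gives mu = 2. Corank 1: A-series; mu = 2 gives A_2.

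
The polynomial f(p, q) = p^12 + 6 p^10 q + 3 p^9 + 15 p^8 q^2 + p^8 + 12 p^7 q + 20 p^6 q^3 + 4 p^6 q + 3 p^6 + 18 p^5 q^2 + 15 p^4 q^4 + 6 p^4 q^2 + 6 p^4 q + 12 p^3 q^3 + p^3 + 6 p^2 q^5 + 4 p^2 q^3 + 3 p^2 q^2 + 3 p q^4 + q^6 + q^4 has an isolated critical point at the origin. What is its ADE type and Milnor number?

Type E_{6}, Milnor number mu = 6.

The Hessian of f at 0 has rank 0. Corank 2; j^3 = p^3 is a perfect cube, so E-series; the 4-jet and mu = 6 give E_6.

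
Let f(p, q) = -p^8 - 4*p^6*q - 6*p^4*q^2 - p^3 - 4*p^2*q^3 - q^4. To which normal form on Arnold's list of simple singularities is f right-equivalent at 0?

The Hessian of f at 0 has rank 0. Corank 2; j^3 = -p^3 is a perfect cube, so E-series; the 4-jet and mu = 6 give E_6.

E_6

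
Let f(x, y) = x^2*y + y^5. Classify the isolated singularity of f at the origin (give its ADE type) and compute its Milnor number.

Type D_{6}, Milnor number mu = 6.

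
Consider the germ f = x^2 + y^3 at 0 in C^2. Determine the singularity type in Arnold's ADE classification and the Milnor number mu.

Type A2, Milnor number mu = 2.

The Hessian of f at 0 has rank 1. Corank 1: A-series; mu = 2 gives A_2.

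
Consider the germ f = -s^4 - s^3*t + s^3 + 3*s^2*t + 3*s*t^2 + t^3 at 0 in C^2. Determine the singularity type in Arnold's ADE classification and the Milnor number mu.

Type E_{7}, Milnor number mu = 7.

The Hessian of f at 0 has rank 0. Corank 2; j^3 = (s + t)^3 is a perfect cube, so E-series; the 4-jet and mu = 7 give E_7.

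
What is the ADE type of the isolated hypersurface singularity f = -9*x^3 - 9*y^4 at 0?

E_6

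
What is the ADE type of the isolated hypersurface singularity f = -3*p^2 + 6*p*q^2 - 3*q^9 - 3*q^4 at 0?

A_{8}

The Hessian of f at 0 has rank 1. Corank 1: A-series; mu = 8 gives A_8.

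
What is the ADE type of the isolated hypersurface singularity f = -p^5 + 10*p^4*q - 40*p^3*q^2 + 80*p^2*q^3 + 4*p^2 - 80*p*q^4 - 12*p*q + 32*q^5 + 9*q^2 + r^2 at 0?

The Hessian of f at 0 has rank 2. Corank 1: A-series; mu = 4 gives A_4.

A4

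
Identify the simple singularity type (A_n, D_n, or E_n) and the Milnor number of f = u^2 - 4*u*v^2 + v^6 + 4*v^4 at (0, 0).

The Hessian of f at 0 is [[2, 0], [0, 0]] with rank 1, so corank 1. A Groebner basis of the Jacobian ideal J(f) in C{u,v} is {u^3, u^2*v, -u/2 + v^2}; counting standard monomials gives mu = 5. Corank 1: A-series; mu = 5 gives A_5.

Type A_{5}, Milnor number mu = 5.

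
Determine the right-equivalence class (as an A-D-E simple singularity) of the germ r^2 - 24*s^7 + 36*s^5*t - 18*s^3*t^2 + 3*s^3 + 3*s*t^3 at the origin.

E7

The Hessian of f at 0 has rank 1. Corank 2; j^3 = 3*s^3 is a perfect cube, so E-series; the 4-jet and mu = 7 give E_7.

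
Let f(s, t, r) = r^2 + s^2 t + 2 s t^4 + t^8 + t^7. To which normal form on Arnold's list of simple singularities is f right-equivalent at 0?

The Hessian of f at 0 has rank 1. Corank 2; j^3 = s^2*t has shape L^2 M (L != M), so D-series; mu = 9 gives D_9.

D_9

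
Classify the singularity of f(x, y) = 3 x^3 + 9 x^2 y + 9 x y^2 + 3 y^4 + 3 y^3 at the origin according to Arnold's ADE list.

E_6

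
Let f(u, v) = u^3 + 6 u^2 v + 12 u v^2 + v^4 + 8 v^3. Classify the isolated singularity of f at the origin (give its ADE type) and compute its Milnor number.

Type E6, Milnor number mu = 6.

The Hessian of f at 0 has rank 0. Corank 2; j^3 = (u + 2*v)^3 is a perfect cube, so E-series; the 4-jet and mu = 6 give E_6.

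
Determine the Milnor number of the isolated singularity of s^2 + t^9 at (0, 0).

The Hessian of f at 0 is [[2, 0], [0, 0]] with rank 1, so corank 1. A Groebner basis of the Jacobian ideal J(f) in C{s,t} is {t^8, s}; counting standard monomials gives mu = 8. Corank 1: A-series; mu = 8 gives A_8.

8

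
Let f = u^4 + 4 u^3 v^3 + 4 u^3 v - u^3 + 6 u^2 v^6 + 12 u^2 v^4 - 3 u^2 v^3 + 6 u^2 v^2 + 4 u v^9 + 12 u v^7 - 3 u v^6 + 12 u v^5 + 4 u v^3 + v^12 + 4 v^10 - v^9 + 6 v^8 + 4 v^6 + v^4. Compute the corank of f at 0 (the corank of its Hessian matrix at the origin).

2

Hessian at 0 has rank 0.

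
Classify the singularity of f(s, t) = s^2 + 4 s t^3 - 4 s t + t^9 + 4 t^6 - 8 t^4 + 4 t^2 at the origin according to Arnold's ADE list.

A_8

The Hessian of f at 0 is [[2, -4], [-4, 8]] with rank 1, so corank 1. A Groebner basis of the Jacobian ideal J(f) in C{s,t} is {s^2*t^2 + 2*s^2 - 6*s*t + 4*t^2, s^3 - 6*s^2*t + 12*s*t^2 + 4*s - 8*t, s/2 + t^3 - t}; counting standard monomials gives mu = 8. Corank 1: A-series; mu = 8 gives A_8.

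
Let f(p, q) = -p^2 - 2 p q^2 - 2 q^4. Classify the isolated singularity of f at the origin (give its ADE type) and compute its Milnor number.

The Hessian of f at 0 has rank 1. Corank 1: A-series; mu = 3 gives A_3.

Type A_3, Milnor number mu = 3.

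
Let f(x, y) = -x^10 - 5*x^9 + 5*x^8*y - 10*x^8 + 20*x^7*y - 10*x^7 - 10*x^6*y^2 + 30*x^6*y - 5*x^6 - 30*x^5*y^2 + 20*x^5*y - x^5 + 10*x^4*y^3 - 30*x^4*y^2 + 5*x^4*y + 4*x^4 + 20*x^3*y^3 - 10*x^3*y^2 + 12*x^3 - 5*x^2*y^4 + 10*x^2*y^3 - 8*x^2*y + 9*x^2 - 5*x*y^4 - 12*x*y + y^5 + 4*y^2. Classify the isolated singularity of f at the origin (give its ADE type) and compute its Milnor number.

Type A_4, Milnor number mu = 4.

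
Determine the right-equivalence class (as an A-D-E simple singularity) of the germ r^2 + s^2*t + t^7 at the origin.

D8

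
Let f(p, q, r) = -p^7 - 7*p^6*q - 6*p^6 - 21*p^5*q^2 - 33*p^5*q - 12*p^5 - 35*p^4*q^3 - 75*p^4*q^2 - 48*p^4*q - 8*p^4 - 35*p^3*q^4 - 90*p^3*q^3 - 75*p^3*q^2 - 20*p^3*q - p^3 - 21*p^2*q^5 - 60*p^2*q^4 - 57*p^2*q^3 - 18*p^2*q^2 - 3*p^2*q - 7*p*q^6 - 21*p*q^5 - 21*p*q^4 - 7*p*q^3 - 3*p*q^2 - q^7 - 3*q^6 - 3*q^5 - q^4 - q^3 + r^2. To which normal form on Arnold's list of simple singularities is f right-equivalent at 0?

The Hessian of f at 0 is [[0, 0, 0], [0, 0, 0], [0, 0, 2]] with rank 1, so corank 2. A Groebner basis of the Jacobian ideal J(f) in C{p,q,r} is {3*p^2/4 + 3*p*q/2 + q^4 - q^3/4 + 3*q^2/4, p^3 + 9*p^2/4 + 9*p*q/2 + q^3/4 + 9*q^2/4, p^2*q - 7*p^2/4 - 7*p*q/2 - 5*q^3/12 - 7*q^2/4, p^2 + p*q^2 + 2*p*q + 2*q^3/3 + q^2, r}; counting standard monomials gives mu = 7. Corank 2; j^3 = -(p + q)^3 is a perfect cube, so E-series; the 4-jet and mu = 7 give E_7.

E_{7}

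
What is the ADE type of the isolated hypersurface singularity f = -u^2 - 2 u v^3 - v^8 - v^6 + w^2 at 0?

The Hessian of f at 0 has rank 2. Corank 1: A-series; mu = 7 gives A_7.

A_{7}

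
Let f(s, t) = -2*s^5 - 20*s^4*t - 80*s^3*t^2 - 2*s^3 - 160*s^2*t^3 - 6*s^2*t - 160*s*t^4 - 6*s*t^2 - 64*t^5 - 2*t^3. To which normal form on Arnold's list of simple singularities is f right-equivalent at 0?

The Hessian of f at 0 is [[0, 0], [0, 0]] with rank 0, so corank 2. A Groebner basis of the Jacobian ideal J(f) in C{s,t} is {t^5, s*t^3 + 5*t^4/4, s^2 + 2*s*t + t^2}; counting standard monomials gives mu = 8. Corank 2; j^3 = -2*(s + t)^3 is a perfect cube, so E-series; the 5-jet and mu = 8 give E_8.

E8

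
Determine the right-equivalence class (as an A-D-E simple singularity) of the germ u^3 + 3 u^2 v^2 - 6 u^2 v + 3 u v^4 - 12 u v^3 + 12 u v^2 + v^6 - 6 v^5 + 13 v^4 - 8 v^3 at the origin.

The Hessian of f at 0 is [[0, 0], [0, 0]] with rank 0, so corank 2. A Groebner basis of the Jacobian ideal J(f) in C{u,v} is {u^3 + 6*u^2 - 24*u*v + 24*v^2, u^2*v + 2*u^2 - 8*u*v + 8*v^2, u^2/2 + u*v^2 - 2*u*v + 2*v^2, v^3}; counting standard monomials gives mu = 6. Corank 2; j^3 = (u - 2*v)^3 is a perfect cube, so E-series; the 4-jet and mu = 6 give E_6.

E6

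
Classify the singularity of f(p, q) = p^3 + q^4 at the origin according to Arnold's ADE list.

E_6

The Hessian of f at 0 has rank 0. Corank 2; j^3 = p^3 is a perfect cube, so E-series; the 4-jet and mu = 6 give E_6.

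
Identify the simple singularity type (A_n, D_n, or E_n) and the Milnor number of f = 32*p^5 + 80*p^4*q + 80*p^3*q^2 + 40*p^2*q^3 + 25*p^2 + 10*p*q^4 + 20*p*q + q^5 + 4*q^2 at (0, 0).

Type A4, Milnor number mu = 4.

The Hessian of f at 0 has rank 1. Corank 1: A-series; mu = 4 gives A_4.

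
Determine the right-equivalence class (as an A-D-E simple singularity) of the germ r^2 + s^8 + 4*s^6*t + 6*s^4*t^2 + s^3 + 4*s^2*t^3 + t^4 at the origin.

The Hessian of f at 0 has rank 1. Corank 2; j^3 = s^3 is a perfect cube, so E-series; the 4-jet and mu = 6 give E_6.

E6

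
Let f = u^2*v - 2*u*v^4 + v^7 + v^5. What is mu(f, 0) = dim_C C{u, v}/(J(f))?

The Hessian of f at 0 has rank 0. Corank 2; j^3 = u^2*v has shape L^2 M (L != M), so D-series; mu = 6 gives D_6.

6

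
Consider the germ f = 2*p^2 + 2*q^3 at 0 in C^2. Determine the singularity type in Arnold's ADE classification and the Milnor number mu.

Type A_{2}, Milnor number mu = 2.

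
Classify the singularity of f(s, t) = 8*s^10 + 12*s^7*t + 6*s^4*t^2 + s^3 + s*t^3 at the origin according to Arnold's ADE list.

E7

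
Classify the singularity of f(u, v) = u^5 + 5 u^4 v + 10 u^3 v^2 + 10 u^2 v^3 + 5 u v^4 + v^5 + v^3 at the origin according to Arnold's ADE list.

E_8

The Hessian of f at 0 is [[0, 0], [0, 0]] with rank 0, so corank 2. A Groebner basis of the Jacobian ideal J(f) in C{u,v} is {u^4 + 4*u^3*v, v^2}; counting standard monomials gives mu = 8. Corank 2; j^3 = v^3 is a perfect cube, so E-series; the 5-jet and mu = 8 give E_8.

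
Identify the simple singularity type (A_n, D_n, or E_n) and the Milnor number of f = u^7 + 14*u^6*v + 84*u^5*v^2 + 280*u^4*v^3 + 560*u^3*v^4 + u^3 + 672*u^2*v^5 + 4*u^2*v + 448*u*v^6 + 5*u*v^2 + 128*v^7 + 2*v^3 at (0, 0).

The Hessian of f at 0 is [[0, 0], [0, 0]] with rank 0, so corank 2. A Groebner basis of the Jacobian ideal J(f) in C{u,v} is {-u*v/7 + v^6 - v^2/7, u*v^2 + v^3, u^2 + 3*u*v + 2*v^2}; counting standard monomials gives mu = 8. Corank 2; j^3 = (u + v)^2*(u + 2*v) has shape L^2 M (L != M), so D-series; mu = 8 gives D_8.

Type D8, Milnor number mu = 8.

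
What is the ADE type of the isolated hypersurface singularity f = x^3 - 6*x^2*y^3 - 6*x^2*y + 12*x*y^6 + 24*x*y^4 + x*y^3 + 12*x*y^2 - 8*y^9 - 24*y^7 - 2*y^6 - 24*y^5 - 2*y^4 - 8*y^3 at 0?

The Hessian of f at 0 has rank 0. Corank 2; j^3 = (x - 2*y)^3 is a perfect cube, so E-series; the 4-jet and mu = 7 give E_7.

E_7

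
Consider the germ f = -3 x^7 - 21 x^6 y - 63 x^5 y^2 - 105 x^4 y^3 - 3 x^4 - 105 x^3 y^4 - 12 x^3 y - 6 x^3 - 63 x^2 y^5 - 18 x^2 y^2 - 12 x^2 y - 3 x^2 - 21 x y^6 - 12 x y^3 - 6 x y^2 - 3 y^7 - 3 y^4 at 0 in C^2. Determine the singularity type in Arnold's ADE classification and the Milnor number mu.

Type A_6, Milnor number mu = 6.

The Hessian of f at 0 has rank 1. Corank 1: A-series; mu = 6 gives A_6.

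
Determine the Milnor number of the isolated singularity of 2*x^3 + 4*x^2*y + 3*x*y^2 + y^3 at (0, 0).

4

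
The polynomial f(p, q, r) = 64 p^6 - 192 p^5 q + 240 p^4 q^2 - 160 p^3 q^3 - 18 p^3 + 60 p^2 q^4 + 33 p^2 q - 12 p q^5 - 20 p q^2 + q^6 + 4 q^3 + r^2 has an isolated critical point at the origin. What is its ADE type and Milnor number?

The Hessian of f at 0 is [[0, 0, 0], [0, 0, 0], [0, 0, 2]] with rank 1, so corank 2. A Groebner basis of the Jacobian ideal J(f) in C{p,q,r} is {243*p*q/4 + q^5 - 81*q^2/2, p*q^2 - 2*q^3/3, p^2 - 7*p*q/6 + q^2/3, r}; counting standard monomials gives mu = 7. Corank 2; j^3 = -(2*p - q)*(3*p - 2*q)^2 has shape L^2 M (L != M), so D-series; mu = 7 gives D_7.

Type D_7, Milnor number mu = 7.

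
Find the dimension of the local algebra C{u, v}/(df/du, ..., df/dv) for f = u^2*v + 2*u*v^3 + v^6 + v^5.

The Hessian of f at 0 has rank 0. Corank 2; j^3 = u^2*v has shape L^2 M (L != M), so D-series; mu = 7 gives D_7.

7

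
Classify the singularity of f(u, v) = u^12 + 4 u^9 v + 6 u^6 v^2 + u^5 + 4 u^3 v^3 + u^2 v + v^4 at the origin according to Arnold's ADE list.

D5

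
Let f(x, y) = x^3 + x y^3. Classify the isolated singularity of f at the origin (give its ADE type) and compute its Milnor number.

Type E_{7}, Milnor number mu = 7.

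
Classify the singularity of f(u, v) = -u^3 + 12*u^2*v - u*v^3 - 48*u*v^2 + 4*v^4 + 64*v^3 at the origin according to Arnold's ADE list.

The Hessian of f at 0 has rank 0. Corank 2; j^3 = -(u - 4*v)^3 is a perfect cube, so E-series; the 4-jet and mu = 7 give E_7.

E7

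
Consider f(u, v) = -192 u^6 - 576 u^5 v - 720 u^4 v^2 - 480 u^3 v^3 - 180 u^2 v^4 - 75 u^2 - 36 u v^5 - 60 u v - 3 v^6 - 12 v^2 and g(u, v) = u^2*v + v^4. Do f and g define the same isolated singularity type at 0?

The Hessian of f at 0 is [[-150, -60], [-60, -24]] with rank 1, so corank 1. A Groebner basis of the Jacobian ideal J(f) in C{u,v} is {v^5, u + 2*v/5}; counting standard monomials gives mu = 5. Corank 1: A-series; mu = 5 gives A_5. The Hessian of g at 0 is [[0, 0], [0, 0]] with rank 0, so corank 2. A Groebner basis of the Jacobian ideal J(g) in C{u,v} is {u^3, u^2/4 + v^3, u*v}; counting standard monomials gives mu = 5. Corank 2; j^3 = u^2*v has shape L^2 M (L != M), so D-series; mu = 5 gives D_5. f is A_5 but g is D_5, hence not right-equivalent.

No.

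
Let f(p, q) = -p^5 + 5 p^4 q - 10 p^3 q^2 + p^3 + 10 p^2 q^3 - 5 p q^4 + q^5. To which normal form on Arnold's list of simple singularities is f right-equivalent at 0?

The Hessian of f at 0 is [[0, 0], [0, 0]] with rank 0, so corank 2. A Groebner basis of the Jacobian ideal J(f) in C{p,q} is {q^5, p*q^3 - q^4/4, p^2}; counting standard monomials gives mu = 8. Corank 2; j^3 = p^3 is a perfect cube, so E-series; the 5-jet and mu = 8 give E_8.

E_{8}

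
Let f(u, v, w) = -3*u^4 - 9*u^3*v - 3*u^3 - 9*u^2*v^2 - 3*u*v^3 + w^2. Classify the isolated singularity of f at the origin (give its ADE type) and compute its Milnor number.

Type E7, Milnor number mu = 7.

The Hessian of f at 0 has rank 1. Corank 2; j^3 = -3*u^3 is a perfect cube, so E-series; the 4-jet and mu = 7 give E_7.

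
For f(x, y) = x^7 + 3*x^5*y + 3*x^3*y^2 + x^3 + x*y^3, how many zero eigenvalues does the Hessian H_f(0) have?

Hessian at 0 has rank 0.

2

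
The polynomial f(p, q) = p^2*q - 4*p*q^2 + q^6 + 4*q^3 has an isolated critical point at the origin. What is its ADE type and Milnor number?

The Hessian of f at 0 is [[0, 0], [0, 0]] with rank 0, so corank 2. A Groebner basis of the Jacobian ideal J(f) in C{p,q} is {p^2/6 + q^5 - 2*q^2/3, p^3 - 8*q^3, p*q - 2*q^2}; counting standard monomials gives mu = 7. Corank 2; j^3 = q*(p - 2*q)^2 has shape L^2 M (L != M), so D-series; mu = 7 gives D_7.

Type D7, Milnor number mu = 7.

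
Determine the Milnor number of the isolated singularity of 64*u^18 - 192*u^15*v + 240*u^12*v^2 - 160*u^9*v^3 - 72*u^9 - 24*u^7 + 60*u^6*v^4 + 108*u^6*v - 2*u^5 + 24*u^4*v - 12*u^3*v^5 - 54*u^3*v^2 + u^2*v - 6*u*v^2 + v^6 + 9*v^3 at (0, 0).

7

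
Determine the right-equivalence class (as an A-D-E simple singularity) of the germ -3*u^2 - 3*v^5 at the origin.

A_4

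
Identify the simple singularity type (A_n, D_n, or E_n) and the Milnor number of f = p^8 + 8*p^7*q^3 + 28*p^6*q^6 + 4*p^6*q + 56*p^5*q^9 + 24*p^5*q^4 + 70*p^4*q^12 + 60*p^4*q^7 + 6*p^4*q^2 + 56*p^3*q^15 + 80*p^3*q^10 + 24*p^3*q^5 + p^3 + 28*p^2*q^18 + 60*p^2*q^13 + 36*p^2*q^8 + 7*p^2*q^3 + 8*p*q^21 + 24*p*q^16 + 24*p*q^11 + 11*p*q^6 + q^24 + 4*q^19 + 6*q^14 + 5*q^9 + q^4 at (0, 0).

Type E6, Milnor number mu = 6.

The Hessian of f at 0 has rank 0. Corank 2; j^3 = p^3 is a perfect cube, so E-series; the 4-jet and mu = 6 give E_6.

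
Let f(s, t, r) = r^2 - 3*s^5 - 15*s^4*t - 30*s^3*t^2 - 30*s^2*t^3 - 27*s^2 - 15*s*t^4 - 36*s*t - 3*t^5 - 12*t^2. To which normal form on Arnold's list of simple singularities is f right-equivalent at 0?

A4

The Hessian of f at 0 is [[-54, -36, 0], [-36, -24, 0], [0, 0, 2]] with rank 2, so corank 1. A Groebner basis of the Jacobian ideal J(f) in C{s,t,r} is {t^4, s + 2*t/3, r}; counting standard monomials gives mu = 4. Corank 1: A-series; mu = 4 gives A_4.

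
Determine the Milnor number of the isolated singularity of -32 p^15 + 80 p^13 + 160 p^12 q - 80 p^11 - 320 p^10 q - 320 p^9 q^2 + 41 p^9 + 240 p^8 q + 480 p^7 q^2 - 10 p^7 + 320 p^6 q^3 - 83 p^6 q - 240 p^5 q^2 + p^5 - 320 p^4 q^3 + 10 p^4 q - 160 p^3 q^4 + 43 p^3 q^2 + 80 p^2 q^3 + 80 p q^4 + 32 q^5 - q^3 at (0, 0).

The Hessian of f at 0 has rank 0. Corank 2; j^3 = -q^3 is a perfect cube, so E-series; the 5-jet and mu = 8 give E_8.

8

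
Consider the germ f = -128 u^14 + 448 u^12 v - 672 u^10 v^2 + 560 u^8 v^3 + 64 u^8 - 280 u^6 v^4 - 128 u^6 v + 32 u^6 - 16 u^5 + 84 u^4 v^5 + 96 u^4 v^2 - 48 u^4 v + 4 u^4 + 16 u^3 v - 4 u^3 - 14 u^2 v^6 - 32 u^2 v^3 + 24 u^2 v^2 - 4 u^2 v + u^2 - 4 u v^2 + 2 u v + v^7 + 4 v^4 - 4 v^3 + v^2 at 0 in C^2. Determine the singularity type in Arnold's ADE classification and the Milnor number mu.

Type A_6, Milnor number mu = 6.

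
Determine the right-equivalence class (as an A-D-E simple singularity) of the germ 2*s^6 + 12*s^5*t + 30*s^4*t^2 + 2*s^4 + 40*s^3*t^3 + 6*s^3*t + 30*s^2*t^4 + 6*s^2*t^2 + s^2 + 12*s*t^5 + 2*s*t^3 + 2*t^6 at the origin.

A_5

The Hessian of f at 0 has rank 1. Corank 1: A-series; mu = 5 gives A_5.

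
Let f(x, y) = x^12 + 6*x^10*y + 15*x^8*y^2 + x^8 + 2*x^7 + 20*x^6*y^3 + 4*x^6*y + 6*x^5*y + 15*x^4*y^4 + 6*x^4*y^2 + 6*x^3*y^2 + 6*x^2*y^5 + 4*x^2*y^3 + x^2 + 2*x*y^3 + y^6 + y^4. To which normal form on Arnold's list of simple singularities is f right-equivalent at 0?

A_3

The Hessian of f at 0 is [[2, 0], [0, 0]] with rank 1, so corank 1. A Groebner basis of the Jacobian ideal J(f) in C{x,y} is {y^3, x}; counting standard monomials gives mu = 3. Corank 1: A-series; mu = 3 gives A_3.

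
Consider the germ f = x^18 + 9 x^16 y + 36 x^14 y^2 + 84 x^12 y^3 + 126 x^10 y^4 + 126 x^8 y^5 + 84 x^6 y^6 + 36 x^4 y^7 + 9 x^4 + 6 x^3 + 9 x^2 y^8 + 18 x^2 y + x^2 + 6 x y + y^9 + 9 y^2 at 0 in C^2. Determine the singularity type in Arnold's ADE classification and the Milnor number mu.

Type A_{8}, Milnor number mu = 8.

The Hessian of f at 0 has rank 1. Corank 1: A-series; mu = 8 gives A_8.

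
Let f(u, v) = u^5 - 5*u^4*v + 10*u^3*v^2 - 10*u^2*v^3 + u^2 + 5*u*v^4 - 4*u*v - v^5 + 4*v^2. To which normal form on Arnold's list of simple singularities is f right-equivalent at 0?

A_4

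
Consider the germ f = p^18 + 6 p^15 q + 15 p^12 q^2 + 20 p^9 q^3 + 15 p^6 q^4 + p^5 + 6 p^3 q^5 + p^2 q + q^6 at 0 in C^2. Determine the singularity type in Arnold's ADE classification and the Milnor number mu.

The Hessian of f at 0 is [[0, 0], [0, 0]] with rank 0, so corank 2. A Groebner basis of the Jacobian ideal J(f) in C{p,q} is {p^2/6 + q^5, p^3, p*q}; counting standard monomials gives mu = 7. Corank 2; j^3 = p^2*q has shape L^2 M (L != M), so D-series; mu = 7 gives D_7.

Type D_{7}, Milnor number mu = 7.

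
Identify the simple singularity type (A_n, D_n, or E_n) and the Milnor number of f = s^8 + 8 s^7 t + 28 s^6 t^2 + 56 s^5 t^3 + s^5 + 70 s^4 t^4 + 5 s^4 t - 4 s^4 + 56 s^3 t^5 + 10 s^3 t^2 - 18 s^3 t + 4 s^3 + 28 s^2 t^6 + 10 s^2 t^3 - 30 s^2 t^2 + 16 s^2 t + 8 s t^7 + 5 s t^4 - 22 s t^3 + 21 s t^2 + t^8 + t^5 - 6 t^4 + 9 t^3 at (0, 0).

The Hessian of f at 0 is [[0, 0], [0, 0]] with rank 0, so corank 2. A Groebner basis of the Jacobian ideal J(f) in C{s,t} is {s^2*t^2 - 955*s^2*t/4 - 256*s^2 - 1279*s*t^2/2 - 1285*s*t/2 - 1751*t^3/4 - 1551*t^2/4, 1655*s^2*t/8 + 224*s^2 + s*t^3 + 2199*s*t^2/4 + 2249*s*t/4 + 2983*t^3/8 + 2715*t^2/8, -175*s^2*t - 192*s^2 - 462*s*t^2 - 482*s*t + t^4 - 311*t^3 - 291*t^2, s^3 + 3*s^2*t - 2*s^2 + 3*s*t^2 - 5*s*t + t^3 - 3*t^2}; counting standard monomials gives mu = 9. Corank 2; j^3 = (s + t)*(2*s + 3*t)^2 has shape L^2 M (L != M), so D-series; mu = 9 gives D_9.

Type D_{9}, Milnor number mu = 9.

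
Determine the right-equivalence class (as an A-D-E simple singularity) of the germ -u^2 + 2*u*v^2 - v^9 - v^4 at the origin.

A_8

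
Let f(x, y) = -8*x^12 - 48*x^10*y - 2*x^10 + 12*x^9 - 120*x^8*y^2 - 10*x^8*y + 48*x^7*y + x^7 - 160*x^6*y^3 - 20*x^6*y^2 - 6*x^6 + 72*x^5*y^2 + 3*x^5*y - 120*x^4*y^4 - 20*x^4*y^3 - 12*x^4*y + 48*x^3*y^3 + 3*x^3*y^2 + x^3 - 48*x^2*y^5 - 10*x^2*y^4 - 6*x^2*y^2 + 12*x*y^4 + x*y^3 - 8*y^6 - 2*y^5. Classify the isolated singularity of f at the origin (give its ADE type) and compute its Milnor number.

The Hessian of f at 0 is [[0, 0], [0, 0]] with rank 0, so corank 2. A Groebner basis of the Jacobian ideal J(f) in C{x,y} is {-x^2/4 + y^4 - y^3/12, x^3, x^2*y + x^2/12 + y^3/36, -x^2/2 + x*y^2 - y^3/6}; counting standard monomials gives mu = 7. Corank 2; j^3 = x^3 is a perfect cube, so E-series; the 4-jet and mu = 7 give E_7.

Type E7, Milnor number mu = 7.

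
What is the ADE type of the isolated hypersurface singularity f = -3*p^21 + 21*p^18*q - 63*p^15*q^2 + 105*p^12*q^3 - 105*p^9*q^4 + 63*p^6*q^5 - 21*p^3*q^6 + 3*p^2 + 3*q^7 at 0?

A6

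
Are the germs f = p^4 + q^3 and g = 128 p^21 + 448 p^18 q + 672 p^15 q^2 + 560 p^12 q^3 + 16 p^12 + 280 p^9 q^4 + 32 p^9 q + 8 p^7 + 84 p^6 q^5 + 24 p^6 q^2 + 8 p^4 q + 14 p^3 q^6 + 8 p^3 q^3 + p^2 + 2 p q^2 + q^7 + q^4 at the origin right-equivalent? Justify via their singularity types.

No.

The Hessian of f at 0 has rank 0. Corank 2; j^3 = q^3 is a perfect cube, so E-series; the 4-jet and mu = 6 give E_6. The Hessian of g at 0 has rank 1. Corank 1: A-series; mu = 6 gives A_6. f is E_6 but g is A_6, hence not right-equivalent.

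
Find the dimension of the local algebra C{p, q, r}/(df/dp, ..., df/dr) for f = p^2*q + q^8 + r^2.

9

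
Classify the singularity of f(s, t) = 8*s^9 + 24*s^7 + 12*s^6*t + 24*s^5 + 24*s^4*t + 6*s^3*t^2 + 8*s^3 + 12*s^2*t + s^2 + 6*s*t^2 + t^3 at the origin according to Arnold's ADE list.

A2

The Hessian of f at 0 has rank 1. Corank 1: A-series; mu = 2 gives A_2.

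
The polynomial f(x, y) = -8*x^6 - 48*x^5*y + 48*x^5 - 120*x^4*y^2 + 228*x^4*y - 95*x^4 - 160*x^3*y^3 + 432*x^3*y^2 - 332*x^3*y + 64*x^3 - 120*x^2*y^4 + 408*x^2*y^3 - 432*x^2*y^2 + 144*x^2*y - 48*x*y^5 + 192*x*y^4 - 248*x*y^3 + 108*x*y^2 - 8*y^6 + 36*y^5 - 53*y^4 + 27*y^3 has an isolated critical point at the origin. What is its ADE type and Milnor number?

The Hessian of f at 0 is [[0, 0], [0, 0]] with rank 0, so corank 2. A Groebner basis of the Jacobian ideal J(f) in C{x,y} is {x^3 - 108*x^2 - 162*x*y - 243*y^2/4, x^2*y + 132*x^2 + 198*x*y + 297*y^2/4, -160*x^2 + x*y^2 - 240*x*y - 90*y^2, 192*x^2 + 288*x*y + y^3 + 108*y^2}; counting standard monomials gives mu = 6. Corank 2; j^3 = (4*x + 3*y)^3 is a perfect cube, so E-series; the 4-jet and mu = 6 give E_6.

Type E_6, Milnor number mu = 6.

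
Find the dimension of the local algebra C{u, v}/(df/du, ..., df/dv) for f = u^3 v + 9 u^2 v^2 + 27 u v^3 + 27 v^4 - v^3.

7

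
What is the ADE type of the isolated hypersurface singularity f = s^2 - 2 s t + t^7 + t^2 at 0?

The Hessian of f at 0 has rank 1. Corank 1: A-series; mu = 6 gives A_6.

A6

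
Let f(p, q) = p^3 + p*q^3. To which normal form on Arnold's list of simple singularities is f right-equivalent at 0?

E7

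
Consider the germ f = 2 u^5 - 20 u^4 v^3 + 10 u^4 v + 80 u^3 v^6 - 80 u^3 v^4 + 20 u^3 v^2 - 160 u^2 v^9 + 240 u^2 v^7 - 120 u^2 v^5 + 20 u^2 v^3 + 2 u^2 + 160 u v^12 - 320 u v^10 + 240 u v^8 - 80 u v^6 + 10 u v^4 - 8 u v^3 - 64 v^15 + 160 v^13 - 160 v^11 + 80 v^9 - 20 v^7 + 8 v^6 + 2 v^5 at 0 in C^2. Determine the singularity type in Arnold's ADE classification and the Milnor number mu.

The Hessian of f at 0 has rank 1. Corank 1: A-series; mu = 4 gives A_4.

Type A_{4}, Milnor number mu = 4.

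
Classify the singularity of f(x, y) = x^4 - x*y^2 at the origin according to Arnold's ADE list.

D_5

The Hessian of f at 0 has rank 0. Corank 2; j^3 = -x*y^2 has shape L^2 M (L != M), so D-series; mu = 5 gives D_5.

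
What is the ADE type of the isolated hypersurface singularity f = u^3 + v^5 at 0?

The Hessian of f at 0 is [[0, 0], [0, 0]] with rank 0, so corank 2. A Groebner basis of the Jacobian ideal J(f) in C{u,v} is {v^4, u^2}; counting standard monomials gives mu = 8. Corank 2; j^3 = u^3 is a perfect cube, so E-series; the 5-jet and mu = 8 give E_8.

E_8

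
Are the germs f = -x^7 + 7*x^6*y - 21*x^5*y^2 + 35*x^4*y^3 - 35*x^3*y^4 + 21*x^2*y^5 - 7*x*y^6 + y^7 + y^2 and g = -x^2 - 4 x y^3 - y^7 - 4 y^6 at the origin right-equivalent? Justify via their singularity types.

Yes.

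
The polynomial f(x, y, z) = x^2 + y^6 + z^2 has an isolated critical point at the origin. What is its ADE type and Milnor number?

The Hessian of f at 0 has rank 2. Corank 1: A-series; mu = 5 gives A_5.

Type A5, Milnor number mu = 5.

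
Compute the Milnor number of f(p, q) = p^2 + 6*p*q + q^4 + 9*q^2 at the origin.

The Hessian of f at 0 is [[2, 6], [6, 18]] with rank 1, so corank 1. A Groebner basis of the Jacobian ideal J(f) in C{p,q} is {q^3, p + 3*q}; counting standard monomials gives mu = 3. Corank 1: A-series; mu = 3 gives A_3.

3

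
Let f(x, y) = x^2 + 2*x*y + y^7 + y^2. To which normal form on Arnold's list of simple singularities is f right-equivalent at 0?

The Hessian of f at 0 is [[2, 2], [2, 2]] with rank 1, so corank 1. A Groebner basis of the Jacobian ideal J(f) in C{x,y} is {y^6, x + y}; counting standard monomials gives mu = 6. Corank 1: A-series; mu = 6 gives A_6.

A_6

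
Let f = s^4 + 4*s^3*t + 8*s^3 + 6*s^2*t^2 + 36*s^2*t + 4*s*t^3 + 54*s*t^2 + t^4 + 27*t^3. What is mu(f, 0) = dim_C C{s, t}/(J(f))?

The Hessian of f at 0 has rank 0. Corank 2; j^3 = (2*s + 3*t)^3 is a perfect cube, so E-series; the 4-jet and mu = 6 give E_6.

6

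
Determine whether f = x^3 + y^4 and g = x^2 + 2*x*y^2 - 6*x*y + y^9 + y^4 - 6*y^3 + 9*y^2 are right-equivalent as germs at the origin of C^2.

No.

The Hessian of f at 0 is [[0, 0], [0, 0]] with rank 0, so corank 2. A Groebner basis of the Jacobian ideal J(f) in C{x,y} is {y^3, x^2}; counting standard monomials gives mu = 6. Corank 2; j^3 = x^3 is a perfect cube, so E-series; the 4-jet and mu = 6 give E_6. The Hessian of g at 0 is [[2, -6], [-6, 18]] with rank 1, so corank 1. A Groebner basis of the Jacobian ideal J(g) in C{x,y} is {x^4 - 12*x^3*y - 54*x^3 + 270*x^2*y + 405*x^2 - 1458*x*y - 729*x + 2187*y, x + y^2 - 3*y}; counting standard monomials gives mu = 8. Corank 1: A-series; mu = 8 gives A_8. f is E_6 but g is A_8, hence not right-equivalent.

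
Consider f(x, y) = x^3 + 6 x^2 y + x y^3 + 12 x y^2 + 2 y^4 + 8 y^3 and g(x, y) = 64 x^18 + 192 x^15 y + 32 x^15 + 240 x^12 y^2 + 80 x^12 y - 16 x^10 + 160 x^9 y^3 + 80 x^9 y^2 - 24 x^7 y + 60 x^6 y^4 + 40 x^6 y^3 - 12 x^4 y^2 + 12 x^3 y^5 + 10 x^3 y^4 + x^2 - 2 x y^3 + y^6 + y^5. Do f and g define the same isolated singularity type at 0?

No.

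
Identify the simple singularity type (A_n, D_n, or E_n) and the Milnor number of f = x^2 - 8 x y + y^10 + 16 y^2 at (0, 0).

The Hessian of f at 0 is [[2, -8], [-8, 32]] with rank 1, so corank 1. A Groebner basis of the Jacobian ideal J(f) in C{x,y} is {y^9, x - 4*y}; counting standard monomials gives mu = 9. Corank 1: A-series; mu = 9 gives A_9.

Type A9, Milnor number mu = 9.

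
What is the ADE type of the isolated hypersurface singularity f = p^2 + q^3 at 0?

The Hessian of f at 0 is [[2, 0], [0, 0]] with rank 1, so corank 1. A Groebner basis of the Jacobian ideal J(f) in C{p,q} is {q^2, p}; counting standard monomials gives mu = 2. Corank 1: A-series; mu = 2 gives A_2.

A2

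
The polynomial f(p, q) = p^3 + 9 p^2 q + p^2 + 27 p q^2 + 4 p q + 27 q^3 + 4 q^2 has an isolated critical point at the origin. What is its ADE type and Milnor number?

Type A_2, Milnor number mu = 2.

The Hessian of f at 0 is [[2, 4], [4, 8]] with rank 1, so corank 1. A Groebner basis of the Jacobian ideal J(f) in C{p,q} is {q^2, p + 2*q}; counting standard monomials gives mu = 2. Corank 1: A-series; mu = 2 gives A_2.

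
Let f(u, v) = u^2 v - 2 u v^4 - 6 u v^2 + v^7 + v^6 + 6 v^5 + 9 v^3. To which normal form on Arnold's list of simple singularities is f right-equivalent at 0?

D_{7}

The Hessian of f at 0 is [[0, 0], [0, 0]] with rank 0, so corank 2. A Groebner basis of the Jacobian ideal J(f) in C{u,v} is {-u*v + v^4 + 3*v^2, u^3 + 9*u^2/2 - 27*u*v - 27*v^3 + 81*v^2/2, u^2*v + u^2 - 6*u*v - 9*v^3 + 9*v^2, u^2/6 + u*v^2 - u*v - 3*v^3 + 3*v^2/2}; counting standard monomials gives mu = 7. Corank 2; j^3 = v*(u - 3*v)^2 has shape L^2 M (L != M), so D-series; mu = 7 gives D_7.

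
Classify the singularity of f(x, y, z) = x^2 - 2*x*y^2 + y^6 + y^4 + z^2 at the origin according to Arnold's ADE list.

A_{5}

The Hessian of f at 0 is [[2, 0, 0], [0, 0, 0], [0, 0, 2]] with rank 2, so corank 1. A Groebner basis of the Jacobian ideal J(f) in C{x,y,z} is {x^3, x^2*y, -x + y^2, z}; counting standard monomials gives mu = 5. Corank 1: A-series; mu = 5 gives A_5.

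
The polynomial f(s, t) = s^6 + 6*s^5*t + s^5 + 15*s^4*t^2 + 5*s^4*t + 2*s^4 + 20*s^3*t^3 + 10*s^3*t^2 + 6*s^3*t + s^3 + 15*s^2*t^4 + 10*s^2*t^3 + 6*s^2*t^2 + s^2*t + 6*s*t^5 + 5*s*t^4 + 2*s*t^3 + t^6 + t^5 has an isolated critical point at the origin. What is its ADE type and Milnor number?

The Hessian of f at 0 has rank 0. Corank 2; j^3 = s^2*(s + t) has shape L^2 M (L != M), so D-series; mu = 7 gives D_7.

Type D_{7}, Milnor number mu = 7.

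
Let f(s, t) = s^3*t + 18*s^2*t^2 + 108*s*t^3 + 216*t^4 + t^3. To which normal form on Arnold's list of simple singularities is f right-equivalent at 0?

The Hessian of f at 0 is [[0, 0], [0, 0]] with rank 0, so corank 2. A Groebner basis of the Jacobian ideal J(f) in C{s,t} is {s^3 - 108*s*t^2 + 3*t^2, s^2*t + 12*s*t^2, t^3}; counting standard monomials gives mu = 7. Corank 2; j^3 = t^3 is a perfect cube, so E-series; the 4-jet and mu = 7 give E_7.

E7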